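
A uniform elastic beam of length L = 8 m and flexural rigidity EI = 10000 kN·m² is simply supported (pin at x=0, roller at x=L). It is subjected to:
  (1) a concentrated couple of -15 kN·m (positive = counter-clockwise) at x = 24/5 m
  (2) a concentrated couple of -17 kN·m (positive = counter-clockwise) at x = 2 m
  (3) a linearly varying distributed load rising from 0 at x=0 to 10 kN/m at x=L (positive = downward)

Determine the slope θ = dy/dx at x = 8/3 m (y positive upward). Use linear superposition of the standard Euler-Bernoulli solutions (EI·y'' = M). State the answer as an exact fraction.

Load 1 — applied couple M₀=-15 kN·m at a=24/5 m (b=L-a=16/5):
  θ_1 = (M₀x²/(2L)+C₁)/EI  [x≤a] with C₁=M₀(3b²-L²)/(6L)=52/5 = ((-15)·(8/3)²/(2·8)+(52/5))/10000 = 7/18750 rad
Load 2 — applied couple M₀=-17 kN·m at a=2 m (b=L-a=6):
  θ_2 = (M₀x²/(2L)-M₀(x-a)+C₁)/EI  [x>a] with C₁=M₀(3b²-L²)/(6L)=-187/12 = ((-17)·(8/3)²/(2·8)-(-17)·((8/3)-2)+(-187/12))/10000 = -17/14400 rad
Load 3 — triangular load w₀=10 kN/m (0→w₀ over full span):
  θ_3 = -w₀(7L⁴-30L²x²+15x⁴)/(360LEI) = -10·(7·8⁴-30·8²·(8/3)²+15·(8/3)⁴)/(360·8·10000) = -832/151875 rad
Superposition: θ = Σ θ_i = -305471/48600000 rad ≈ -0.006285 rad

θ(8/3) = -305471/48600000 rad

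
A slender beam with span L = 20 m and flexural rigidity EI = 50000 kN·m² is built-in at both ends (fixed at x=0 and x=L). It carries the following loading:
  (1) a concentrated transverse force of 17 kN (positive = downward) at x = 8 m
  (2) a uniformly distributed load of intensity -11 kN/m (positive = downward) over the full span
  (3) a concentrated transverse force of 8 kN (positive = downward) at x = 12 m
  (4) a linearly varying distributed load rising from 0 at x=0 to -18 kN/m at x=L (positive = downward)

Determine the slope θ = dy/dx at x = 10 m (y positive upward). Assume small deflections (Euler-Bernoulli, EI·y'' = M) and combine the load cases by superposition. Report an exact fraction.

Load 1 — point force P=17 kN at a=8 m (b=L-a=12):
  θ_1 = Pa²(L-x)(2bL-(3b+a)(L-x))/(2L³EI)  [x>a] = 17·8²·(20-10)·(2·12·20-(3·12+8)·(20-10))/(2·20³·50000) = 17/31250 rad
Load 2 — uniform load w=-11 kN/m over full span:
  θ_2 = -wx(L-x)(L-2x)/(12EI) = -(-11)·10·(20-10)·(20-2·10)/(12·50000) = 0 rad
Load 3 — point force P=8 kN at a=12 m (b=L-a=8):
  θ_3 = -Pb²x(2aL-(3a+b)x)/(2L³EI)  [x≤a] = -8·8²·10·(2·12·20-(3·12+8)·10)/(2·20³·50000) = -4/15625 rad
Load 4 — triangular load w₀=-18 kN/m (0→w₀ over full span):
  θ_4 = -w₀(2x(L-x)(L-2x)(x+2L)+x²(L-x)²)/(120LEI) = -(-18)·(2·10·(20-10)·(20-2·10)·(10+2·20)+10²·(20-10)²)/(120·20·50000) = 3/2000 rad
Superposition: θ = Σ θ_i = 447/250000 rad ≈ 0.001788 rad

θ(10) = 447/250000 rad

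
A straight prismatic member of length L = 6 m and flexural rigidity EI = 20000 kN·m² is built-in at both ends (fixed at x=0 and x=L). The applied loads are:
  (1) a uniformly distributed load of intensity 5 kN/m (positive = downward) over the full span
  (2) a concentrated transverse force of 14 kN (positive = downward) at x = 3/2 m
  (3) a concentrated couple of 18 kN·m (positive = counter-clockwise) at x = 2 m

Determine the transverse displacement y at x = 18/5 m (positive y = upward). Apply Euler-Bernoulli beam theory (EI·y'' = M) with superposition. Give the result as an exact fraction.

y(18/5) = -3447/5000000 m

Load 1 — uniform load w=5 kN/m over full span:
  y_1 = -wx²(L-x)²/(24EI) = -5·(18/5)²·(6-(18/5))²/(24·20000) = -243/312500 m
Load 2 — point force P=14 kN at a=3/2 m (b=L-a=9/2):
  y_2 = -Pa²(L-x)²(3bL-(3b+a)(L-x))/(6L³EI)  [x>a] = -14·(3/2)²·(6-(18/5))²·(3·(9/2)·6-(3·(9/2)+(3/2))·(6-(18/5)))/(6·6³·20000) = -63/200000 m
Load 3 — applied couple M₀=18 kN·m at a=2 m (b=L-a=4):
  y_3 = (R_Ax³/6 - M_Ax²/2 - M₀(x-a)²/2)/EI  [x>a] with R_A=4, M_A=0 = (4·(18/5)³/6 - 0·(18/5)²/2 - 18·((18/5)-2)²/2)/20000 = 63/156250 m
Superposition: y = Σ y_i = -3447/5000000 m ≈ -0.000689 m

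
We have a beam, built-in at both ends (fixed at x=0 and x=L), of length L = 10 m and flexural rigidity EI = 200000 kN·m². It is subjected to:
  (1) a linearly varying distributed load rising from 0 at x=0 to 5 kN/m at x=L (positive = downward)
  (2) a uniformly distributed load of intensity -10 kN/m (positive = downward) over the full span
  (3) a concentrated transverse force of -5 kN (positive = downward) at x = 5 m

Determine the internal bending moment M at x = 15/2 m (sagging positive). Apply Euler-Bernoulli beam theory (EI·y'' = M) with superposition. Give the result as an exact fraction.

M(15/2) = -575/96 kN·m

Load 1 — triangular load w₀=5 kN/m (0→w₀ over full span):
  M_1 = 3w₀Lx/20 - w₀L²/30 - w₀x³/(6L) = 3·5·10·(15/2)/20 - 5·10²/30 - 5·(15/2)³/(6·10) = 425/96 kN·m
Load 2 — uniform load w=-10 kN/m over full span:
  M_2 = wLx/2 - wL²/12 - wx²/2 = (-10)·10·(15/2)/2 - (-10)·10²/12 - (-10)·(15/2)²/2 = -125/12 kN·m
Load 3 — point force P=-5 kN at a=5 m (b=L-a=5):
  M_3 = Pa²(a+3b)(L-x)/L³ - Pa²b/L²  [x>a] = (-5)·5²·(5+3·5)·(10-(15/2))/10³ - (-5)·5²·5/10² = 0 kN·m
Superposition: M = Σ M_i = -575/96 kN·m ≈ -5.989583 kN·m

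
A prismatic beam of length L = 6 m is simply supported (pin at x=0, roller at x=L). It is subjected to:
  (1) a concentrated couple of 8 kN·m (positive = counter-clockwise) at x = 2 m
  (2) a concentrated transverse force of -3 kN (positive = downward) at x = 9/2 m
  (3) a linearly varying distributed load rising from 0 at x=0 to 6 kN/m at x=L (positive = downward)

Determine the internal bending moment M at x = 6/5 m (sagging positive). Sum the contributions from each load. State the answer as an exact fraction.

Load 1 — applied couple M₀=8 kN·m at a=2 m (b=L-a=4):
  M_1 = M₀x/L  [x≤a] = 8·(6/5)/6 = 8/5 kN·m
Load 2 — point force P=-3 kN at a=9/2 m (b=L-a=3/2):
  M_2 = Pbx/L  [x≤a] = (-3)·(3/2)·(6/5)/6 = -9/10 kN·m
Load 3 — triangular load w₀=6 kN/m (0→w₀ over full span):
  M_3 = w₀Lx/6 - w₀x³/(6L) = 6·6·(6/5)/6 - 6·(6/5)³/(6·6) = 864/125 kN·m
Superposition: M = Σ M_i = 1903/250 kN·m ≈ 7.612000 kN·m

M(6/5) = 1903/250 kN·m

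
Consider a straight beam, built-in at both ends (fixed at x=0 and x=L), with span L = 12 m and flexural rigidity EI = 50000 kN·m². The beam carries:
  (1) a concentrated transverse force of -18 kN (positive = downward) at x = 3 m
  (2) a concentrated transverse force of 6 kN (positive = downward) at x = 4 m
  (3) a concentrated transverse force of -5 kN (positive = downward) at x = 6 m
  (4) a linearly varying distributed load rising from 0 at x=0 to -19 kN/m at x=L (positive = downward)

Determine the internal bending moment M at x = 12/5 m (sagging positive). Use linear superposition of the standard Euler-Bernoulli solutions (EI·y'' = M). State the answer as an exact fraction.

Load 1 — point force P=-18 kN at a=3 m (b=L-a=9):
  M_1 = Pb²(3a+b)x/L³ - Pab²/L²  [x≤a] = (-18)·9²·(3·3+9)·(12/5)/12³ - (-18)·3·9²/12² = -243/40 kN·m
Load 2 — point force P=6 kN at a=4 m (b=L-a=8):
  M_2 = Pb²(3a+b)x/L³ - Pab²/L²  [x≤a] = 6·8²·(3·4+8)·(12/5)/12³ - 6·4·8²/12² = 0 kN·m
Load 3 — point force P=-5 kN at a=6 m (b=L-a=6):
  M_3 = Pb²(3a+b)x/L³ - Pab²/L²  [x≤a] = (-5)·6²·(3·6+6)·(12/5)/12³ - (-5)·6·6²/12² = 3/2 kN·m
Load 4 — triangular load w₀=-19 kN/m (0→w₀ over full span):
  M_4 = 3w₀Lx/20 - w₀L²/30 - w₀x³/(6L) = 3·(-19)·12·(12/5)/20 - (-19)·12²/30 - (-19)·(12/5)³/(6·12) = 1596/125 kN·m
Superposition: M = Σ M_i = 8193/1000 kN·m ≈ 8.193000 kN·m

M(12/5) = 8193/1000 kN·m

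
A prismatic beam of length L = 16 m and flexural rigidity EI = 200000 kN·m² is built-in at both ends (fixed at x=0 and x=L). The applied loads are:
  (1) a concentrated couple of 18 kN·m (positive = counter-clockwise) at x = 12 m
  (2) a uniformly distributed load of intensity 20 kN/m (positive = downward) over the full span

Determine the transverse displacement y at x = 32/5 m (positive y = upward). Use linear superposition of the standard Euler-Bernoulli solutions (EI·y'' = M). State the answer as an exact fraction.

Load 1 — applied couple M₀=18 kN·m at a=12 m (b=L-a=4):
  y_1 = (R_Ax³/6 - M_Ax²/2)/EI  [x≤a] with R_A=81/64, M_A=45/8 = ((81/64)·(32/5)³/6 - (45/8)·(32/5)²/2)/200000 = -117/390625 m
Load 2 — uniform load w=20 kN/m over full span:
  y_2 = -wx²(L-x)²/(24EI) = -20·(32/5)²·(16-(32/5))²/(24·200000) = -6144/390625 m
Superposition: y = Σ y_i = -6261/390625 m ≈ -0.016028 m

y(32/5) = -6261/390625 m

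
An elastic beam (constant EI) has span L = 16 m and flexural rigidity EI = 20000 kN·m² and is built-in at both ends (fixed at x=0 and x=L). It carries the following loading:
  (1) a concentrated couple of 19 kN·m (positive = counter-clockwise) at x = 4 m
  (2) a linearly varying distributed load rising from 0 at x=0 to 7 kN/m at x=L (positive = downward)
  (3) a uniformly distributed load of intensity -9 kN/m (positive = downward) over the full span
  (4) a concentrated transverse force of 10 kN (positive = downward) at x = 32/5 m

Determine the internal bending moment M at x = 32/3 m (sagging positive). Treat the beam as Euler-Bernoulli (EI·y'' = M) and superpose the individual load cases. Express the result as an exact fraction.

Load 1 — applied couple M₀=19 kN·m at a=4 m (b=L-a=12):
  M_1 = R_Ax - M_A - M₀  [x>a] with R_A=171/128, M_A=-57/16 = (171/128)·(32/3) - (-57/16) - 19 = -19/16 kN·m
Load 2 — triangular load w₀=7 kN/m (0→w₀ over full span):
  M_2 = 3w₀Lx/20 - w₀L²/30 - w₀x³/(6L) = 3·7·16·(32/3)/20 - 7·16²/30 - 7·(32/3)³/(6·16) = 12544/405 kN·m
Load 3 — uniform load w=-9 kN/m over full span:
  M_3 = wLx/2 - wL²/12 - wx²/2 = (-9)·16·(32/3)/2 - (-9)·16²/12 - (-9)·(32/3)²/2 = -64 kN·m
Load 4 — point force P=10 kN at a=32/5 m (b=L-a=48/5):
  M_4 = Pa²(a+3b)(L-x)/L³ - Pa²b/L²  [x>a] = 10·(32/5)²·((32/5)+3·(48/5))·(16-(32/3))/16³ - 10·(32/5)²·(48/5)/16² = 256/75 kN·m
Superposition: M = Σ M_i = -997963/32400 kN·m ≈ -30.801327 kN·m

M(32/3) = -997963/32400 kN·m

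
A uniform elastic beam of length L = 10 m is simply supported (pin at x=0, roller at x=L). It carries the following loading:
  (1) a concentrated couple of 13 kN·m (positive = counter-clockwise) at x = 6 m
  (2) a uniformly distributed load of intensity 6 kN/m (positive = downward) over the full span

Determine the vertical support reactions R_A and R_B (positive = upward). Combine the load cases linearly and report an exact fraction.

Load 1 — applied couple M₀=13 kN·m at a=6 m (b=L-a=4):
  R_A = M₀/L = 13/10 kN
  R_B = -M₀/L = -13/10 kN
Load 2 — uniform load w=6 kN/m over full span:
  R_A = wL/2 = 6·10/2 = 30 kN
  R_B = wL/2 = 6·10/2 = 30 kN
Superposition: R_A = 313/10 kN, R_B = 287/10 kN

R_A = 313/10 kN, R_B = 287/10 kN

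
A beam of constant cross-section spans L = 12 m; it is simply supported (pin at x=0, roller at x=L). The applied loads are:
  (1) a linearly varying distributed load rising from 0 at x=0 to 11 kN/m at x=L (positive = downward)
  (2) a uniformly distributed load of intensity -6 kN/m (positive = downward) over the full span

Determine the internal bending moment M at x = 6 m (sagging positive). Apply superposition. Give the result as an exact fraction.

Load 1 — triangular load w₀=11 kN/m (0→w₀ over full span):
  M_1 = w₀Lx/6 - w₀x³/(6L) = 11·12·6/6 - 11·6³/(6·12) = 99 kN·m
Load 2 — uniform load w=-6 kN/m over full span:
  M_2 = wx(L-x)/2 = (-6)·6·(12-6)/2 = -108 kN·m
Superposition: M = Σ M_i = -9 kN·m ≈ -9.000000 kN·m

M(6) = -9 kN·m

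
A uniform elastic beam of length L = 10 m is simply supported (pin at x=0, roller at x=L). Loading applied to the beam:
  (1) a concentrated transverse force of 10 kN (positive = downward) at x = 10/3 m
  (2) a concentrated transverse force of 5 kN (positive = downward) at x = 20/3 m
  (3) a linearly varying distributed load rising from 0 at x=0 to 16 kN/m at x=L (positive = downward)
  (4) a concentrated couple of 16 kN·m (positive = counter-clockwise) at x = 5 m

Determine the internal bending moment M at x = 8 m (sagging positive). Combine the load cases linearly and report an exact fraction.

Load 1 — point force P=10 kN at a=10/3 m (b=L-a=20/3):
  M_1 = Pa(L-x)/L  [x>a] = 10·(10/3)·(10-8)/10 = 20/3 kN·m
Load 2 — point force P=5 kN at a=20/3 m (b=L-a=10/3):
  M_2 = Pa(L-x)/L  [x>a] = 5·(20/3)·(10-8)/10 = 20/3 kN·m
Load 3 — triangular load w₀=16 kN/m (0→w₀ over full span):
  M_3 = w₀Lx/6 - w₀x³/(6L) = 16·10·8/6 - 16·8³/(6·10) = 384/5 kN·m
Load 4 — applied couple M₀=16 kN·m at a=5 m (b=L-a=5):
  M_4 = M₀x/L - M₀  [x>a] = 16·8/10 - 16 = -16/5 kN·m
Superposition: M = Σ M_i = 1304/15 kN·m ≈ 86.933333 kN·m

M(8) = 1304/15 kN·m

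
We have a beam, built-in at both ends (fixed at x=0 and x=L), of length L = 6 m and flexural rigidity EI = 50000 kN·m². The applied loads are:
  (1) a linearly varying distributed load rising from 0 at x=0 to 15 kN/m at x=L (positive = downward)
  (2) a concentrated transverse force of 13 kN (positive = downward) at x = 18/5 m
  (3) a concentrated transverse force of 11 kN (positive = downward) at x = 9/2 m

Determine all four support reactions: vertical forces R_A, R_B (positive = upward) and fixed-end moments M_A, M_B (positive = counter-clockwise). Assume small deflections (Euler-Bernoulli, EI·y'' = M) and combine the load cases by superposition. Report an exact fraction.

R_A = 79179/4000 kN, M_A = 114327/4000 kN·m, R_B = 196821/4000 kN, M_B = -190053/4000 kN·m

Load 1 — triangular load w₀=15 kN/m (0→w₀ over full span):
  R_A = 3w₀L/20 = 3·15·6/20 = 27/2 kN
  M_A = w₀L²/30 = 15·6²/30 = 18 kN·m
  R_B = 7w₀L/20 = 7·15·6/20 = 63/2 kN
  M_B = -w₀L²/20 = -15·6²/20 = -27 kN·m
Load 2 — point force P=13 kN at a=18/5 m (b=L-a=12/5):
  R_A = Pb²(3a+b)/L³ = 13·(12/5)²·(3·(18/5)+(12/5))/6³ = 572/125 kN
  M_A = Pab²/L² = 13·(18/5)·(12/5)²/6² = 936/125 kN·m
  R_B = Pa²(a+3b)/L³ = 13·(18/5)²·((18/5)+3·(12/5))/6³ = 1053/125 kN
  M_B = -Pa²b/L² = -13·(18/5)²·(12/5)/6² = -1404/125 kN·m
Load 3 — point force P=11 kN at a=9/2 m (b=L-a=3/2):
  R_A = Pb²(3a+b)/L³ = 11·(3/2)²·(3·(9/2)+(3/2))/6³ = 55/32 kN
  M_A = Pab²/L² = 11·(9/2)·(3/2)²/6² = 99/32 kN·m
  R_B = Pa²(a+3b)/L³ = 11·(9/2)²·((9/2)+3·(3/2))/6³ = 297/32 kN
  M_B = -Pa²b/L² = -11·(9/2)²·(3/2)/6² = -297/32 kN·m
Superposition: R_A = 79179/4000 kN, M_A = 114327/4000 kN·m, R_B = 196821/4000 kN, M_B = -190053/4000 kN·m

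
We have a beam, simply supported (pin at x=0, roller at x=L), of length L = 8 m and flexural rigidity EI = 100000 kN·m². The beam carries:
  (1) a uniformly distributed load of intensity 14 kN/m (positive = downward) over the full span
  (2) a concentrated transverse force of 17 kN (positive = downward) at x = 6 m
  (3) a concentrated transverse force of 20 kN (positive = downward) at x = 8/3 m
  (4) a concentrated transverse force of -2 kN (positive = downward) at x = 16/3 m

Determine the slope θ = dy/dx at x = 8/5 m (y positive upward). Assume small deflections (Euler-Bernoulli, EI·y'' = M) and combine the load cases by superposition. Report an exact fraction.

Load 1 — uniform load w=14 kN/m over full span:
  θ_1 = -w(L³-6Lx²+4x³)/(24EI) = -14·(8³-6·8·(8/5)²+4·(8/5)³)/(24·100000) = -924/390625 rad
Load 2 — point force P=17 kN at a=6 m (b=L-a=2):
  θ_2 = -Pb(L²-b²-3x²)/(6LEI)  [x≤a] = -17·2·(8²-2²-3·(8/5)²)/(6·8·100000) = -1853/5000000 rad
Load 3 — point force P=20 kN at a=8/3 m (b=L-a=16/3):
  θ_3 = -Pb(L²-b²-3x²)/(6LEI)  [x≤a] = -20·(16/3)·(8²-(16/3)²-3·(8/5)²)/(6·8·100000) = -784/1265625 rad
Load 4 — point force P=-2 kN at a=16/3 m (b=L-a=8/3):
  θ_4 = -Pb(L²-b²-3x²)/(6LEI)  [x≤a] = -(-2)·(8/3)·(8²-(8/3)²-3·(8/5)²)/(6·8·100000) = 346/6328125 rad
Superposition: θ = Σ θ_i = -6684161/2025000000 rad ≈ -0.003301 rad

θ(8/5) = -6684161/2025000000 rad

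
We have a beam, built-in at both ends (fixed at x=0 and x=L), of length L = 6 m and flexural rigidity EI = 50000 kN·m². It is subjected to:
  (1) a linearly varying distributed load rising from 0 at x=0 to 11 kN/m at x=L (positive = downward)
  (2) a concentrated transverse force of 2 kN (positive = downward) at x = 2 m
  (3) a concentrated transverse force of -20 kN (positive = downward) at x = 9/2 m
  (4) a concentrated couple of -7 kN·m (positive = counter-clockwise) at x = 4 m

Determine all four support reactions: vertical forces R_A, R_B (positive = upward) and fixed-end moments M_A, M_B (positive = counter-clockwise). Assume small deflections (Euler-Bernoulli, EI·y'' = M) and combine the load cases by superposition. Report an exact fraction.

Load 1 — triangular load w₀=11 kN/m (0→w₀ over full span):
  R_A = 3w₀L/20 = 3·11·6/20 = 99/10 kN
  M_A = w₀L²/30 = 11·6²/30 = 66/5 kN·m
  R_B = 7w₀L/20 = 7·11·6/20 = 231/10 kN
  M_B = -w₀L²/20 = -11·6²/20 = -99/5 kN·m
Load 2 — point force P=2 kN at a=2 m (b=L-a=4):
  R_A = Pb²(3a+b)/L³ = 2·4²·(3·2+4)/6³ = 40/27 kN
  M_A = Pab²/L² = 2·2·4²/6² = 16/9 kN·m
  R_B = Pa²(a+3b)/L³ = 2·2²·(2+3·4)/6³ = 14/27 kN
  M_B = -Pa²b/L² = -2·2²·4/6² = -8/9 kN·m
Load 3 — point force P=-20 kN at a=9/2 m (b=L-a=3/2):
  R_A = Pb²(3a+b)/L³ = (-20)·(3/2)²·(3·(9/2)+(3/2))/6³ = -25/8 kN
  M_A = Pab²/L² = (-20)·(9/2)·(3/2)²/6² = -45/8 kN·m
  R_B = Pa²(a+3b)/L³ = (-20)·(9/2)²·((9/2)+3·(3/2))/6³ = -135/8 kN
  M_B = -Pa²b/L² = -(-20)·(9/2)²·(3/2)/6² = 135/8 kN·m
Load 4 — applied couple M₀=-7 kN·m at a=4 m (b=L-a=2):
  R_A = 6M₀ab/L³ = 6·(-7)·4·2/6³ = -14/9 kN
  M_A = M₀b(2a-b)/L² = (-7)·2·(2·4-2)/6² = -7/3 kN·m
  R_B = -6M₀ab/L³ = -6·(-7)·4·2/6³ = 14/9 kN
  M_B = M₀a(2b-a)/L² = (-7)·4·(2·2-4)/6² = 0 kN·m
Superposition: R_A = 7237/1080 kN, M_A = 2527/360 kN·m, R_B = 8963/1080 kN, M_B = -1373/360 kN·m

R_A = 7237/1080 kN, M_A = 2527/360 kN·m, R_B = 8963/1080 kN, M_B = -1373/360 kN·m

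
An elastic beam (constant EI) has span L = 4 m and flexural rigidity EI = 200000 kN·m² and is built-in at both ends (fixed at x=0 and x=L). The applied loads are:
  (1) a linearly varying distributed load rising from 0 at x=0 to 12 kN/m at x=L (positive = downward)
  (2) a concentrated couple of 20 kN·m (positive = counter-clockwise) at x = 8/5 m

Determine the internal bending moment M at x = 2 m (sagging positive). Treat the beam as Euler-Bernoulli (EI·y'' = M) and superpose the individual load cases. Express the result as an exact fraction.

M(2) = -4 kN·m

Load 1 — triangular load w₀=12 kN/m (0→w₀ over full span):
  M_1 = 3w₀Lx/20 - w₀L²/30 - w₀x³/(6L) = 3·12·4·2/20 - 12·4²/30 - 12·2³/(6·4) = 4 kN·m
Load 2 — applied couple M₀=20 kN·m at a=8/5 m (b=L-a=12/5):
  M_2 = R_Ax - M_A - M₀  [x>a] with R_A=36/5, M_A=12/5 = (36/5)·2 - (12/5) - 20 = -8 kN·m
Superposition: M = Σ M_i = -4 kN·m ≈ -4.000000 kN·m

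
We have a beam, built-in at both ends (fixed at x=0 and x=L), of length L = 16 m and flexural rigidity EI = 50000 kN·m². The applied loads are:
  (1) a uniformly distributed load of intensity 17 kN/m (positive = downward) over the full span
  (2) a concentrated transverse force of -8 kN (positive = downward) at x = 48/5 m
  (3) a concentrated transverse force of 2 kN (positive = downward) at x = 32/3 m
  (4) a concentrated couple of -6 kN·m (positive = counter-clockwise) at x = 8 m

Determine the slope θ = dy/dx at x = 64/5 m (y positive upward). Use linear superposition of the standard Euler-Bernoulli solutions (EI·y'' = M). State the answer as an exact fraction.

Load 1 — uniform load w=17 kN/m over full span:
  θ_1 = -wx(L-x)(L-2x)/(12EI) = -17·(64/5)·(16-(64/5))·(16-2·(64/5))/(12·50000) = 4352/390625 rad
Load 2 — point force P=-8 kN at a=48/5 m (b=L-a=32/5):
  θ_2 = Pa²(L-x)(2bL-(3b+a)(L-x))/(2L³EI)  [x>a] = (-8)·(48/5)²·(16-(64/5))·(2·(32/5)·16-(3·(32/5)+(48/5))·(16-(64/5)))/(2·16³·50000) = -6336/9765625 rad
Load 3 — point force P=2 kN at a=32/3 m (b=L-a=16/3):
  θ_3 = Pa²(L-x)(2bL-(3b+a)(L-x))/(2L³EI)  [x>a] = 2·(32/3)²·(16-(64/5))·(2·(16/3)·16-(3·(16/3)+(32/3))·(16-(64/5)))/(2·16³·50000) = 64/421875 rad
Load 4 — applied couple M₀=-6 kN·m at a=8 m (b=L-a=8):
  θ_4 = (R_Ax²/2 - M_Ax - M₀(x-a))/EI  [x>a] with R_A=-9/16, M_A=-3/2 = ((-9/16)·(64/5)²/2 - (-3/2)·(64/5) - (-6)·((64/5)-8))/50000 = 3/78125 rad
Superposition: θ = Σ θ_i = 2816653/263671875 rad ≈ 0.010682 rad

θ(64/5) = 2816653/263671875 rad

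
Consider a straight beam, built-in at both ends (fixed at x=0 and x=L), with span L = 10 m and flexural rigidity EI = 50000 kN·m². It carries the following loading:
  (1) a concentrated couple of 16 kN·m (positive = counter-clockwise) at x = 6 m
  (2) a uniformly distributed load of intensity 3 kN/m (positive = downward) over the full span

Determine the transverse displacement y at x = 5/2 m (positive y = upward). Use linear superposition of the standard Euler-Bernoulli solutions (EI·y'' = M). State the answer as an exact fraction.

Load 1 — applied couple M₀=16 kN·m at a=6 m (b=L-a=4):
  y_1 = (R_Ax³/6 - M_Ax²/2)/EI  [x≤a] with R_A=288/125, M_A=128/25 = ((288/125)·(5/2)³/6 - (128/25)·(5/2)²/2)/50000 = -1/5000 m
Load 2 — uniform load w=3 kN/m over full span:
  y_2 = -wx²(L-x)²/(24EI) = -3·(5/2)²·(10-(5/2))²/(24·50000) = -9/10240 m
Superposition: y = Σ y_i = -1381/1280000 m ≈ -0.001079 m

y(5/2) = -1381/1280000 m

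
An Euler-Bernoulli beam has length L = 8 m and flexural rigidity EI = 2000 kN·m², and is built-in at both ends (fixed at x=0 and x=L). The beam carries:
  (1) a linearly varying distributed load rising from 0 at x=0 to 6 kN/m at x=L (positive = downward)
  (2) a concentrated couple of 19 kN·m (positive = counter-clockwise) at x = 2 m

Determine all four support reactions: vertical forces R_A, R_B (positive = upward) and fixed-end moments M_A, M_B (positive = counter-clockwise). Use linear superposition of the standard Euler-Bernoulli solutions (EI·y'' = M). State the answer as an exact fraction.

R_A = 3159/320 kN, M_A = 739/80 kN·m, R_B = 4521/320 kN, M_B = -1061/80 kN·m

Load 1 — triangular load w₀=6 kN/m (0→w₀ over full span):
  R_A = 3w₀L/20 = 3·6·8/20 = 36/5 kN
  M_A = w₀L²/30 = 6·8²/30 = 64/5 kN·m
  R_B = 7w₀L/20 = 7·6·8/20 = 84/5 kN
  M_B = -w₀L²/20 = -6·8²/20 = -96/5 kN·m
Load 2 — applied couple M₀=19 kN·m at a=2 m (b=L-a=6):
  R_A = 6M₀ab/L³ = 6·19·2·6/8³ = 171/64 kN
  M_A = M₀b(2a-b)/L² = 19·6·(2·2-6)/8² = -57/16 kN·m
  R_B = -6M₀ab/L³ = -6·19·2·6/8³ = -171/64 kN
  M_B = M₀a(2b-a)/L² = 19·2·(2·6-2)/8² = 95/16 kN·m
Superposition: R_A = 3159/320 kN, M_A = 739/80 kN·m, R_B = 4521/320 kN, M_B = -1061/80 kN·m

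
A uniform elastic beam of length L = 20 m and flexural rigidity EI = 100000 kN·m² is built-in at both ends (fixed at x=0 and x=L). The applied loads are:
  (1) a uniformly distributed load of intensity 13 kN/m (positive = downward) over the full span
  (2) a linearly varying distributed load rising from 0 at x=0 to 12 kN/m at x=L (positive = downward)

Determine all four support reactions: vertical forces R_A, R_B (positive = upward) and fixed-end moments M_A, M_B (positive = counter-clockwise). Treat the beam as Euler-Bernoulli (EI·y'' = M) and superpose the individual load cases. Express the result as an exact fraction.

Load 1 — uniform load w=13 kN/m over full span:
  R_A = wL/2 = 13·20/2 = 130 kN
  M_A = wL²/12 = 13·20²/12 = 1300/3 kN·m
  R_B = wL/2 = 13·20/2 = 130 kN
  M_B = -wL²/12 = -13·20²/12 = -1300/3 kN·m
Load 2 — triangular load w₀=12 kN/m (0→w₀ over full span):
  R_A = 3w₀L/20 = 3·12·20/20 = 36 kN
  M_A = w₀L²/30 = 12·20²/30 = 160 kN·m
  R_B = 7w₀L/20 = 7·12·20/20 = 84 kN
  M_B = -w₀L²/20 = -12·20²/20 = -240 kN·m
Superposition: R_A = 166 kN, M_A = 1780/3 kN·m, R_B = 214 kN, M_B = -2020/3 kN·m

R_A = 166 kN, M_A = 1780/3 kN·m, R_B = 214 kN, M_B = -2020/3 kN·m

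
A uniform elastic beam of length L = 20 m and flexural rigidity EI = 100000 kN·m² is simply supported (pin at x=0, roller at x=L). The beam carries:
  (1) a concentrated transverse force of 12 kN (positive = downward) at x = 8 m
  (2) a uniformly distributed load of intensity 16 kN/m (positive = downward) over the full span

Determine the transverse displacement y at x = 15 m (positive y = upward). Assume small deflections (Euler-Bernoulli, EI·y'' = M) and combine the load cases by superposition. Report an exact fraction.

Load 1 — point force P=12 kN at a=8 m (b=L-a=12):
  y_1 = -Pa(L-x)(2Lx-a²-x²)/(6LEI)  [x>a] = -12·8·(20-15)·(2·20·15-8²-15²)/(6·20·100000) = -311/25000 m
Load 2 — uniform load w=16 kN/m over full span:
  y_2 = -wx(L³-2Lx²+x³)/(24EI) = -16·15·(20³-2·20·15²+15³)/(24·100000) = -19/80 m
Superposition: y = Σ y_i = -12497/50000 m ≈ -0.249940 m

y(15) = -12497/50000 m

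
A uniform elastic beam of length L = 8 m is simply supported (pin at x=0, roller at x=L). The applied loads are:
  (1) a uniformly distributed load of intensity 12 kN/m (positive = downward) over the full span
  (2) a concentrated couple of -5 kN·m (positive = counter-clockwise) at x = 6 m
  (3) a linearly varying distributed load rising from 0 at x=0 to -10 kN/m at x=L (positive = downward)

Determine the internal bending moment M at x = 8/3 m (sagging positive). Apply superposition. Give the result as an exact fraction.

M(8/3) = 4217/81 kN·m

Load 1 — uniform load w=12 kN/m over full span:
  M_1 = wx(L-x)/2 = 12·(8/3)·(8-(8/3))/2 = 256/3 kN·m
Load 2 — applied couple M₀=-5 kN·m at a=6 m (b=L-a=2):
  M_2 = M₀x/L  [x≤a] = (-5)·(8/3)/8 = -5/3 kN·m
Load 3 — triangular load w₀=-10 kN/m (0→w₀ over full span):
  M_3 = w₀Lx/6 - w₀x³/(6L) = (-10)·8·(8/3)/6 - (-10)·(8/3)³/(6·8) = -2560/81 kN·m
Superposition: M = Σ M_i = 4217/81 kN·m ≈ 52.061728 kN·m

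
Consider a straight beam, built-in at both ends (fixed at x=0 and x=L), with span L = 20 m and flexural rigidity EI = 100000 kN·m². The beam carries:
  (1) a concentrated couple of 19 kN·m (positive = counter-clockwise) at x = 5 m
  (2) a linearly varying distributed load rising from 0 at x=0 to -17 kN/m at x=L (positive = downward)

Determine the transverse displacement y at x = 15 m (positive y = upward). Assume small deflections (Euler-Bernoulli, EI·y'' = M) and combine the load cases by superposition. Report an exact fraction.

y(15) = 5743/256000 m

Load 1 — applied couple M₀=19 kN·m at a=5 m (b=L-a=15):
  y_1 = (R_Ax³/6 - M_Ax²/2 - M₀(x-a)²/2)/EI  [x>a] with R_A=171/160, M_A=-57/16 = ((171/160)·15³/6 - (-57/16)·15²/2 - 19·(15-5)²/2)/100000 = 133/256000 m
Load 2 — triangular load w₀=-17 kN/m (0→w₀ over full span):
  y_2 = -w₀x²(L-x)²(x+2L)/(120LEI) = -(-17)·15²·(20-15)²·(15+2·20)/(120·20·100000) = 561/25600 m
Superposition: y = Σ y_i = 5743/256000 m ≈ 0.022434 m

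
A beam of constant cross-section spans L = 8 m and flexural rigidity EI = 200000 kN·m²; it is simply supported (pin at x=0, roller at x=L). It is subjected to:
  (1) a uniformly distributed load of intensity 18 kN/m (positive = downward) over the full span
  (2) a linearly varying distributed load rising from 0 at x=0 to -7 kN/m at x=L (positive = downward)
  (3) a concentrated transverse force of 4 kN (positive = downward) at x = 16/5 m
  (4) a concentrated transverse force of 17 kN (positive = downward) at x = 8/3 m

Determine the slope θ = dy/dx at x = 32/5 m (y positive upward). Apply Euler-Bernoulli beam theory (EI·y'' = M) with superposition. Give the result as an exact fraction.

θ(32/5) = 478723/316406250 rad

Load 1 — uniform load w=18 kN/m over full span:
  θ_1 = -w(L³-6Lx²+4x³)/(24EI) = -18·(8³-6·8·(32/5)²+4·(32/5)³)/(24·200000) = 594/390625 rad
Load 2 — triangular load w₀=-7 kN/m (0→w₀ over full span):
  θ_2 = -w₀(7L⁴-30L²x²+15x⁴)/(360LEI) = -(-7)·(7·8⁴-30·8²·(32/5)²+15·(32/5)⁴)/(360·8·200000) = -5299/17578125 rad
Load 3 — point force P=4 kN at a=16/5 m (b=L-a=24/5):
  θ_3 = -Pa(2L²-6Lx+3x²+a²)/(6LEI)  [x>a] = -4·(16/5)·(2·8²-6·8·(32/5)+3·(32/5)²+(16/5)²)/(6·8·200000) = 24/390625 rad
Load 4 — point force P=17 kN at a=8/3 m (b=L-a=16/3):
  θ_4 = -Pa(2L²-6Lx+3x²+a²)/(6LEI)  [x>a] = -17·(8/3)·(2·8²-6·8·(32/5)+3·(32/5)²+(8/3)²)/(6·8·200000) = 2941/12656250 rad
Superposition: θ = Σ θ_i = 478723/316406250 rad ≈ 0.001513 rad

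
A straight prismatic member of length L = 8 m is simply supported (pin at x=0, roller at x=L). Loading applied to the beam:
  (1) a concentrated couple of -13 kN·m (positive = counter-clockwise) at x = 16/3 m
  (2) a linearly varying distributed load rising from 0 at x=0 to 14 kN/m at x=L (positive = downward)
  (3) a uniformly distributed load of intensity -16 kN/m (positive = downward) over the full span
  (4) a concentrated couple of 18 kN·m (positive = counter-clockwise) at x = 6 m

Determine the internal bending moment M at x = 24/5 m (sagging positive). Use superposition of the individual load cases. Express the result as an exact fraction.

M(24/5) = -7817/125 kN·m

Load 1 — applied couple M₀=-13 kN·m at a=16/3 m (b=L-a=8/3):
  M_1 = M₀x/L  [x≤a] = (-13)·(24/5)/8 = -39/5 kN·m
Load 2 — triangular load w₀=14 kN/m (0→w₀ over full span):
  M_2 = w₀Lx/6 - w₀x³/(6L) = 14·8·(24/5)/6 - 14·(24/5)³/(6·8) = 7168/125 kN·m
Load 3 — uniform load w=-16 kN/m over full span:
  M_3 = wx(L-x)/2 = (-16)·(24/5)·(8-(24/5))/2 = -3072/25 kN·m
Load 4 — applied couple M₀=18 kN·m at a=6 m (b=L-a=2):
  M_4 = M₀x/L  [x≤a] = 18·(24/5)/8 = 54/5 kN·m
Superposition: M = Σ M_i = -7817/125 kN·m ≈ -62.536000 kN·m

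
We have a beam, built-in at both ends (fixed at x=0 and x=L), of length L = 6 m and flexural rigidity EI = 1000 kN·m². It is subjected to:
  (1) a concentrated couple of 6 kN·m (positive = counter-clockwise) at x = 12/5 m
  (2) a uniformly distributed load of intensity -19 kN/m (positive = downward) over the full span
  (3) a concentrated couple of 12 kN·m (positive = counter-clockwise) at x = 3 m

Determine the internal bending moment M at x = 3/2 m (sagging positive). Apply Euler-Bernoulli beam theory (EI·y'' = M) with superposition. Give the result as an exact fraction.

M(3/2) = -837/200 kN·m

Load 1 — applied couple M₀=6 kN·m at a=12/5 m (b=L-a=18/5):
  M_1 = R_Ax - M_A  [x≤a] with R_A=36/25, M_A=18/25 = (36/25)·(3/2) - (18/25) = 36/25 kN·m
Load 2 — uniform load w=-19 kN/m over full span:
  M_2 = wLx/2 - wL²/12 - wx²/2 = (-19)·6·(3/2)/2 - (-19)·6²/12 - (-19)·(3/2)²/2 = -57/8 kN·m
Load 3 — applied couple M₀=12 kN·m at a=3 m (b=L-a=3):
  M_3 = R_Ax - M_A  [x≤a] with R_A=3, M_A=3 = 3·(3/2) - 3 = 3/2 kN·m
Superposition: M = Σ M_i = -837/200 kN·m ≈ -4.185000 kN·m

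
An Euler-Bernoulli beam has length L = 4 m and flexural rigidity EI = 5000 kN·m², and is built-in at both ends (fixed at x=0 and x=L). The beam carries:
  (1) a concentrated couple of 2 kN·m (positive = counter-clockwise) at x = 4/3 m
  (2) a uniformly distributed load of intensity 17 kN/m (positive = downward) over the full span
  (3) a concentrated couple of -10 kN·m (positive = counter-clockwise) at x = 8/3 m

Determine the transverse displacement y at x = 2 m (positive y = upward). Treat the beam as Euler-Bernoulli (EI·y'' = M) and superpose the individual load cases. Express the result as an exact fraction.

Load 1 — applied couple M₀=2 kN·m at a=4/3 m (b=L-a=8/3):
  y_1 = (R_Ax³/6 - M_Ax²/2 - M₀(x-a)²/2)/EI  [x>a] with R_A=2/3, M_A=0 = ((2/3)·2³/6 - 0·2²/2 - 2·(2-(4/3))²/2)/5000 = 1/11250 m
Load 2 — uniform load w=17 kN/m over full span:
  y_2 = -wx²(L-x)²/(24EI) = -17·2²·(4-2)²/(24·5000) = -17/7500 m
Load 3 — applied couple M₀=-10 kN·m at a=8/3 m (b=L-a=4/3):
  y_3 = (R_Ax³/6 - M_Ax²/2)/EI  [x≤a] with R_A=-10/3, M_A=-10/3 = ((-10/3)·2³/6 - (-10/3)·2²/2)/5000 = 1/2250 m
Superposition: y = Σ y_i = -13/7500 m ≈ -0.001733 m

y(2) = -13/7500 m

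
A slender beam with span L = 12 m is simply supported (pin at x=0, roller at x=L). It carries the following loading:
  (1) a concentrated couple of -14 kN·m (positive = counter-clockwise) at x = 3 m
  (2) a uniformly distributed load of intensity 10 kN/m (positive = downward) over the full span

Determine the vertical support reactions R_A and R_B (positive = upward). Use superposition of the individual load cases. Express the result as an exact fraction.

R_A = 353/6 kN, R_B = 367/6 kN

Load 1 — applied couple M₀=-14 kN·m at a=3 m (b=L-a=9):
  R_A = M₀/L = (-14)/12 = -7/6 kN
  R_B = -M₀/L = -(-14)/12 = 7/6 kN
Load 2 — uniform load w=10 kN/m over full span:
  R_A = wL/2 = 10·12/2 = 60 kN
  R_B = wL/2 = 10·12/2 = 60 kN
Superposition: R_A = 353/6 kN, R_B = 367/6 kN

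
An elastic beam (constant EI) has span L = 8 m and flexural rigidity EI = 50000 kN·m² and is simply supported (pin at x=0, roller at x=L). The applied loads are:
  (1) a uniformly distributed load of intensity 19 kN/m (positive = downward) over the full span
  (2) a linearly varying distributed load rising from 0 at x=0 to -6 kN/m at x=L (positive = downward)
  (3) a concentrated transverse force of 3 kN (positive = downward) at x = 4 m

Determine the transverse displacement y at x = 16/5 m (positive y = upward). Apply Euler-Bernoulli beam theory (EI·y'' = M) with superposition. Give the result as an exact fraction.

Load 1 — uniform load w=19 kN/m over full span:
  y_1 = -wx(L³-2Lx²+x³)/(24EI) = -19·(16/5)·(8³-2·8·(16/5)²+(16/5)³)/(24·50000) = -37696/1953125 m
Load 2 — triangular load w₀=-6 kN/m (0→w₀ over full span):
  y_2 = -w₀x(7L⁴-10L²x²+3x⁴)/(360LEI) = -(-6)·(16/5)·(7·8⁴-10·8²·(16/5)²+3·(16/5)⁴)/(360·8·50000) = 146048/48828125 m
Load 3 — point force P=3 kN at a=4 m (b=L-a=4):
  y_3 = -Pbx(L²-b²-x²)/(6LEI)  [x≤a] = -3·4·(16/5)·(8²-4²-(16/5)²)/(6·8·50000) = -236/390625 m
Superposition: y = Σ y_i = -825852/48828125 m ≈ -0.016913 m

y(16/5) = -825852/48828125 m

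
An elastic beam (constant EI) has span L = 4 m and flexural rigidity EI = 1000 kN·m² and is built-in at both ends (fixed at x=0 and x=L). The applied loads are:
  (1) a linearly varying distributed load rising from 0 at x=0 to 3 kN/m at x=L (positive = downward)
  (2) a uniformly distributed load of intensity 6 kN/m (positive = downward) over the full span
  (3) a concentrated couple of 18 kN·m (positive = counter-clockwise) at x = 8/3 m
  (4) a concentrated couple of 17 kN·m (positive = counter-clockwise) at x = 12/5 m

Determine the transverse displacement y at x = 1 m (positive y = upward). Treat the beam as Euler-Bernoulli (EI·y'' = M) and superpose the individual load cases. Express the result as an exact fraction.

y(1) = -1033/160000 m

Load 1 — triangular load w₀=3 kN/m (0→w₀ over full span):
  y_1 = -w₀x²(L-x)²(x+2L)/(120LEI) = -3·1²·(4-1)²·(1+2·4)/(120·4·1000) = -81/160000 m
Load 2 — uniform load w=6 kN/m over full span:
  y_2 = -wx²(L-x)²/(24EI) = -6·1²·(4-1)²/(24·1000) = -9/4000 m
Load 3 — applied couple M₀=18 kN·m at a=8/3 m (b=L-a=4/3):
  y_3 = (R_Ax³/6 - M_Ax²/2)/EI  [x≤a] with R_A=6, M_A=6 = (6·1³/6 - 6·1²/2)/1000 = -1/500 m
Load 4 — applied couple M₀=17 kN·m at a=12/5 m (b=L-a=8/5):
  y_4 = (R_Ax³/6 - M_Ax²/2)/EI  [x≤a] with R_A=153/25, M_A=136/25 = ((153/25)·1³/6 - (136/25)·1²/2)/1000 = -17/10000 m
Superposition: y = Σ y_i = -1033/160000 m ≈ -0.006456 m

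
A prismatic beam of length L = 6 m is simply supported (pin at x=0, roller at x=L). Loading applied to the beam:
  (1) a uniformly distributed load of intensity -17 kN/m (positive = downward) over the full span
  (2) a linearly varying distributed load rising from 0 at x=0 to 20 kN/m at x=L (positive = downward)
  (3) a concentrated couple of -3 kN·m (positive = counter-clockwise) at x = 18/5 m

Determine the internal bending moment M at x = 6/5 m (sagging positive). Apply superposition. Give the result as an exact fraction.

Load 1 — uniform load w=-17 kN/m over full span:
  M_1 = wx(L-x)/2 = (-17)·(6/5)·(6-(6/5))/2 = -1224/25 kN·m
Load 2 — triangular load w₀=20 kN/m (0→w₀ over full span):
  M_2 = w₀Lx/6 - w₀x³/(6L) = 20·6·(6/5)/6 - 20·(6/5)³/(6·6) = 576/25 kN·m
Load 3 — applied couple M₀=-3 kN·m at a=18/5 m (b=L-a=12/5):
  M_3 = M₀x/L  [x≤a] = (-3)·(6/5)/6 = -3/5 kN·m
Superposition: M = Σ M_i = -663/25 kN·m ≈ -26.520000 kN·m

M(6/5) = -663/25 kN·m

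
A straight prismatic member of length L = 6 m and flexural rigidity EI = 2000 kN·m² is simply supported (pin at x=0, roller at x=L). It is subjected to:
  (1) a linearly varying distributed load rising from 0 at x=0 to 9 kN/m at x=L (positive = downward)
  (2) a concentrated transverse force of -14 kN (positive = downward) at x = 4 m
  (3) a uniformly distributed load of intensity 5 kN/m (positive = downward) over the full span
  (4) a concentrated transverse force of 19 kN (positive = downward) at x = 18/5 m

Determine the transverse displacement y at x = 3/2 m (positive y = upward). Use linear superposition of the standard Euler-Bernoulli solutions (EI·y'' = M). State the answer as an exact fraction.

y(3/2) = -25021877/384000000 m

Load 1 — triangular load w₀=9 kN/m (0→w₀ over full span):
  y_1 = -w₀x(7L⁴-10L²x²+3x⁴)/(360LEI) = -9·(3/2)·(7·6⁴-10·6²·(3/2)²+3·(3/2)⁴)/(360·6·2000) = -26487/1024000 m
Load 2 — point force P=-14 kN at a=4 m (b=L-a=2):
  y_2 = -Pbx(L²-b²-x²)/(6LEI)  [x≤a] = -(-14)·2·(3/2)·(6²-2²-(3/2)²)/(6·6·2000) = 833/48000 m
Load 3 — uniform load w=5 kN/m over full span:
  y_3 = -wx(L³-2Lx²+x³)/(24EI) = -5·(3/2)·(6³-2·6·(3/2)²+(3/2)³)/(24·2000) = -1539/51200 m
Load 4 — point force P=19 kN at a=18/5 m (b=L-a=12/5):
  y_4 = -Pbx(L²-b²-x²)/(6LEI)  [x≤a] = -19·(12/5)·(3/2)·(6²-(12/5)²-(3/2)²)/(6·6·2000) = -53181/2000000 m
Superposition: y = Σ y_i = -25021877/384000000 m ≈ -0.065161 m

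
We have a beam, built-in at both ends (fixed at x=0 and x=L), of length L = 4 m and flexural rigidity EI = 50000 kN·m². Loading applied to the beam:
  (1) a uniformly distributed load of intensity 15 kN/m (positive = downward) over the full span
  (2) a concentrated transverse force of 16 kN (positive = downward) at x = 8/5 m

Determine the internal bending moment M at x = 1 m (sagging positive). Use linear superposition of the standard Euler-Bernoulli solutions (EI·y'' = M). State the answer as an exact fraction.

M(1) = 913/250 kN·m

Load 1 — uniform load w=15 kN/m over full span:
  M_1 = wLx/2 - wL²/12 - wx²/2 = 15·4·1/2 - 15·4²/12 - 15·1²/2 = 5/2 kN·m
Load 2 — point force P=16 kN at a=8/5 m (b=L-a=12/5):
  M_2 = Pb²(3a+b)x/L³ - Pab²/L²  [x≤a] = 16·(12/5)²·(3·(8/5)+(12/5))·1/4³ - 16·(8/5)·(12/5)²/4² = 144/125 kN·m
Superposition: M = Σ M_i = 913/250 kN·m ≈ 3.652000 kN·m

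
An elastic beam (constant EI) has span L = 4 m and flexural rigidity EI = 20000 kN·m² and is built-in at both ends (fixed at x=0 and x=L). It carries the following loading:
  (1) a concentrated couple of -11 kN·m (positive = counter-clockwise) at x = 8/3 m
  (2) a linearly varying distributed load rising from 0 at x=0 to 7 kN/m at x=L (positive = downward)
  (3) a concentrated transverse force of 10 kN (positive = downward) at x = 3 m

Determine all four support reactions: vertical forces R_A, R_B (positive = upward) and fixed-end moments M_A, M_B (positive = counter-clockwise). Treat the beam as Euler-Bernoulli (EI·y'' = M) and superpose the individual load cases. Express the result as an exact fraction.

R_A = 503/240 kN, M_A = 233/120 kN·m, R_B = 5257/240 kN, M_B = -449/40 kN·m

Load 1 — applied couple M₀=-11 kN·m at a=8/3 m (b=L-a=4/3):
  R_A = 6M₀ab/L³ = 6·(-11)·(8/3)·(4/3)/4³ = -11/3 kN
  M_A = M₀b(2a-b)/L² = (-11)·(4/3)·(2·(8/3)-(4/3))/4² = -11/3 kN·m
  R_B = -6M₀ab/L³ = -6·(-11)·(8/3)·(4/3)/4³ = 11/3 kN
  M_B = M₀a(2b-a)/L² = (-11)·(8/3)·(2·(4/3)-(8/3))/4² = 0 kN·m
Load 2 — triangular load w₀=7 kN/m (0→w₀ over full span):
  R_A = 3w₀L/20 = 3·7·4/20 = 21/5 kN
  M_A = w₀L²/30 = 7·4²/30 = 56/15 kN·m
  R_B = 7w₀L/20 = 7·7·4/20 = 49/5 kN
  M_B = -w₀L²/20 = -7·4²/20 = -28/5 kN·m
Load 3 — point force P=10 kN at a=3 m (b=L-a=1):
  R_A = Pb²(3a+b)/L³ = 10·1²·(3·3+1)/4³ = 25/16 kN
  M_A = Pab²/L² = 10·3·1²/4² = 15/8 kN·m
  R_B = Pa²(a+3b)/L³ = 10·3²·(3+3·1)/4³ = 135/16 kN
  M_B = -Pa²b/L² = -10·3²·1/4² = -45/8 kN·m
Superposition: R_A = 503/240 kN, M_A = 233/120 kN·m, R_B = 5257/240 kN, M_B = -449/40 kN·m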